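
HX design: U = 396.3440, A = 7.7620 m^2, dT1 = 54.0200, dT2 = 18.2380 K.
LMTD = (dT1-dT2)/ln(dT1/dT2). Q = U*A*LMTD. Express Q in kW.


LMTD = 32.9531 K
Q = 396.3440 * 7.7620 * 32.9531 = 101377.5741 W = 101.3776 kW

101.3776 kW


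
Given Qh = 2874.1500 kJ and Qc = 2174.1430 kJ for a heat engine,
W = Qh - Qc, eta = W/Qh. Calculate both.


W = 2874.1500 - 2174.1430 = 700.0070 kJ
eta = 700.0070 / 2874.1500 = 0.2436 = 24.3553%

W = 700.0070 kJ, eta = 24.3553%


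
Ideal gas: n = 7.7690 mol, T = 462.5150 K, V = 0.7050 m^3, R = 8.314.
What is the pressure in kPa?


P = nRT/V = 7.7690 * 8.314 * 462.5150 / 0.7050
= 29874.5219 / 0.7050 = 42375.2084 Pa = 42.3752 kPa

42.3752 kPa


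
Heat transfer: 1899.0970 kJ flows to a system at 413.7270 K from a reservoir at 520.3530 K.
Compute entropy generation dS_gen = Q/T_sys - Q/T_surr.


dS_sys = 1899.0970/413.7270 = 4.5902 kJ/K
dS_surr = -1899.0970/520.3530 = -3.6496 kJ/K
dS_gen = 4.5902 - 3.6496 = 0.9406 kJ/K (irreversible)

dS_gen = 0.9406 kJ/K, irreversible


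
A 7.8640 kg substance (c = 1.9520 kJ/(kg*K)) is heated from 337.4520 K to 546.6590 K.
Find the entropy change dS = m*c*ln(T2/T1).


T2/T1 = 1.6200
ln(T2/T1) = 0.4824
dS = 7.8640 * 1.9520 * 0.4824 = 7.4051 kJ/K

7.4051 kJ/K


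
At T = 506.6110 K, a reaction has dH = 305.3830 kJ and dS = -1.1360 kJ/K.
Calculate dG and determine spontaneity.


T*dS = 506.6110 * -1.1360 = -575.5101 kJ
dG = 305.3830 + 575.5101 = 880.8931 kJ (non-spontaneous)

dG = 880.8931 kJ, non-spontaneous


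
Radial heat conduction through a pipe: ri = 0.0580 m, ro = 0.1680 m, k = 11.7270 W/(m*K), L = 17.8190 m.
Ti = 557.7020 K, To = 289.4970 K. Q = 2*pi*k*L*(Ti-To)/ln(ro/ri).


dT = 268.2050 K
ln(ro/ri) = 1.0635
Q = 2*pi*11.7270*17.8190*268.2050 / 1.0635 = 331108.9608 W

331108.9608 W


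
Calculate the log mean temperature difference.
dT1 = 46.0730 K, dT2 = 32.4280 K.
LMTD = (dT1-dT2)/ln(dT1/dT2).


dT1/dT2 = 1.4208
ln(dT1/dT2) = 0.3512
LMTD = 13.6450 / 0.3512 = 38.8520 K

38.8520 K


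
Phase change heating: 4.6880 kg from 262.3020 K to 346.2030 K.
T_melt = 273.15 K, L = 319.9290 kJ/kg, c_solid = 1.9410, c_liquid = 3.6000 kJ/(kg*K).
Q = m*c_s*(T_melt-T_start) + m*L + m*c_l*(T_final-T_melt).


Q1 (sensible, solid) = 4.6880 * 1.9410 * 10.8480 = 98.7104 kJ
Q2 (latent) = 4.6880 * 319.9290 = 1499.8272 kJ
Q3 (sensible, liquid) = 4.6880 * 3.6000 * 73.0530 = 1232.9009 kJ
Q_total = 2831.4384 kJ

2831.4384 kJ


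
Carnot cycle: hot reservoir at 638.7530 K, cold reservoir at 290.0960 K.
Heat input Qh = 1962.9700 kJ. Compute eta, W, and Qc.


eta = 1 - 290.0960/638.7530 = 0.5458
W = 0.5458 * 1962.9700 = 1071.4677 kJ
Qc = 1962.9700 - 1071.4677 = 891.5023 kJ

eta = 54.5840%, W = 1071.4677 kJ, Qc = 891.5023 kJ


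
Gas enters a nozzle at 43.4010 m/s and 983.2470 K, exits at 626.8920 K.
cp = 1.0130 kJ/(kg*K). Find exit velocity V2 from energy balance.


dT = 356.3550 K
2*cp*1000*dT = 721975.2300
V1^2 = 1883.6468
V2 = sqrt(723858.8768) = 850.7990 m/s

850.7990 m/s


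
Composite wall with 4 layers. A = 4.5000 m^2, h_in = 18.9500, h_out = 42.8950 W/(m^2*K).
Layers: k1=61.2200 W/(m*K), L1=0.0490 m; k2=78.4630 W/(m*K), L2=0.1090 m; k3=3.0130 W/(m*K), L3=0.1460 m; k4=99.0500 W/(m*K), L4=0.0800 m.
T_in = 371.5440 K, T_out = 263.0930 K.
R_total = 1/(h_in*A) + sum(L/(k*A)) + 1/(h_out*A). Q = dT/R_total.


R_conv_in = 1/(18.9500*4.5000) = 0.0117
R_1 = 0.0490/(61.2200*4.5000) = 0.0002
R_2 = 0.1090/(78.4630*4.5000) = 0.0003
R_3 = 0.1460/(3.0130*4.5000) = 0.0108
R_4 = 0.0800/(99.0500*4.5000) = 0.0002
R_conv_out = 1/(42.8950*4.5000) = 0.0052
R_total = 0.0283 K/W
Q = 108.4510 / 0.0283 = 3826.5680 W

R_total = 0.0283 K/W, Q = 3826.5680 W


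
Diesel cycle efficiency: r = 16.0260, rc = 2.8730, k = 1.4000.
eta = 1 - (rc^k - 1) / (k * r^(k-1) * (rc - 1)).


r^(k-1) = 3.0334
rc^k = 4.3820
eta = 0.5748 = 57.4818%

57.4818%


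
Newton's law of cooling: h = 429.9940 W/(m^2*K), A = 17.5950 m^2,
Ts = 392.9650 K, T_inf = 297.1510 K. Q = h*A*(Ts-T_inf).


dT = 95.8140 K
Q = 429.9940 * 17.5950 * 95.8140 = 724904.2368 W

724904.2368 W


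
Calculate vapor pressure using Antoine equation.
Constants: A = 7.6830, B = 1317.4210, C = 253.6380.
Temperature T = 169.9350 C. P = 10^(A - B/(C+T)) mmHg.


C+T = 423.5730
B/(C+T) = 3.1103
log10(P) = 7.6830 - 3.1103 = 4.5727
P = 10^4.5727 = 37388.9041 mmHg

37388.9041 mmHg


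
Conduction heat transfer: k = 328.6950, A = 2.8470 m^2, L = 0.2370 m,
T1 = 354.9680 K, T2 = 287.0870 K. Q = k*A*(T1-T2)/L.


dT = 67.8810 K
Q = 328.6950 * 2.8470 * 67.8810 / 0.2370 = 268028.1758 W

268028.1758 W


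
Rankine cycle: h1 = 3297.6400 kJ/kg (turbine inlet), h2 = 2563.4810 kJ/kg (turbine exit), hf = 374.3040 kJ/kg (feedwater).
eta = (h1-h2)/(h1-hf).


W = 734.1590 kJ/kg
Q_in = 2923.3360 kJ/kg
eta = 0.2511 = 25.1137%

eta = 25.1137%


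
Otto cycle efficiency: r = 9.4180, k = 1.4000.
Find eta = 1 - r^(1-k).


r^(k-1) = 2.4524
eta = 1 - 1/2.4524 = 0.5922 = 59.2229%

59.2229%


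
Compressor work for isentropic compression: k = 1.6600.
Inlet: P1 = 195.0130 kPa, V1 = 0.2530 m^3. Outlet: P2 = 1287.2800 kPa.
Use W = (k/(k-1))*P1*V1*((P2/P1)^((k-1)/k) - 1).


(k-1)/k = 0.3976
(P2/P1)^exp = 2.1177
W = 2.5152 * 195.0130 * 0.2530 * (2.1177 - 1) = 138.7017 kJ

138.7017 kJ


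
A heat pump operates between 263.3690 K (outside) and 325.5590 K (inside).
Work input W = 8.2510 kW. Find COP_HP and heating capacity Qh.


COP = 325.5590 / 62.1900 = 5.2349
Qh = 5.2349 * 8.2510 = 43.1932 kW

COP = 5.2349, Qh = 43.1932 kW


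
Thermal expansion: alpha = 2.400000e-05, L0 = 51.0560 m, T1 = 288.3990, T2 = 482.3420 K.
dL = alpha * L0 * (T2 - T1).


dT = 193.9430 K
dL = 2.400000e-05 * 51.0560 * 193.9430 = 0.237647 m
L_final = 51.293647 m

dL = 0.237647 m


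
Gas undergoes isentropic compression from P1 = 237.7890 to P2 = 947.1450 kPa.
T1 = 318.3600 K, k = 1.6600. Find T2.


(k-1)/k = 0.3976
(P2/P1)^exp = 1.7324
T2 = 318.3600 * 1.7324 = 551.5210 K

551.5210 K


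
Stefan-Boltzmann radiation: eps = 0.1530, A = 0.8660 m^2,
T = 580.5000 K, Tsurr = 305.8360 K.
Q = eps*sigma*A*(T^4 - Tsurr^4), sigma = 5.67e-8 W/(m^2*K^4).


T^4 = 1.1356e+11
Tsurr^4 = 8.7489e+09
Q = 0.1530 * 5.67e-8 * 0.8660 * 1.0481e+11 = 787.3752 W

787.3752 W


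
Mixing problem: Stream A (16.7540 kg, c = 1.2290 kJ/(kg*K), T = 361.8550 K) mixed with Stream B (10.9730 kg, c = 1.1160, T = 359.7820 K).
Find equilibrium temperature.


num = 11856.6783
den = 32.8365
Tf = 361.0819 K

361.0819 K


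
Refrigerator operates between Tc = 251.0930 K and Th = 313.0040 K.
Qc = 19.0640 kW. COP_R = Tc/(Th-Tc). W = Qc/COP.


COP = 251.0930 / 61.9110 = 4.0557
W = 19.0640 / 4.0557 = 4.7005 kW

COP = 4.0557, W = 4.7005 kW


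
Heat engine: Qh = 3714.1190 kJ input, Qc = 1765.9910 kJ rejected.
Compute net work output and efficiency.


W = 3714.1190 - 1765.9910 = 1948.1280 kJ
eta = 1948.1280 / 3714.1190 = 0.5245 = 52.4520%

W = 1948.1280 kJ, eta = 52.4520%


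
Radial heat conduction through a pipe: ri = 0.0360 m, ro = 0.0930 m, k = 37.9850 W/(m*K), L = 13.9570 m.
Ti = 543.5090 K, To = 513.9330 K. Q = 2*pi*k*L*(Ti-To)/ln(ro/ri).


dT = 29.5760 K
ln(ro/ri) = 0.9491
Q = 2*pi*37.9850*13.9570*29.5760 / 0.9491 = 103805.5179 W

103805.5179 W


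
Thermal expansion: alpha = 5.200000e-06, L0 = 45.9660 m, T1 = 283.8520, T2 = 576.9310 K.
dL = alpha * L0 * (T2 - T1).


dT = 293.0790 K
dL = 5.200000e-06 * 45.9660 * 293.0790 = 0.070053 m
L_final = 46.036053 m

dL = 0.070053 m


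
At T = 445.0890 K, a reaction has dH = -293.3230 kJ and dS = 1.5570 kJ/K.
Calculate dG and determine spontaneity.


T*dS = 445.0890 * 1.5570 = 693.0036 kJ
dG = -293.3230 - 693.0036 = -986.3266 kJ (spontaneous)

dG = -986.3266 kJ, spontaneous


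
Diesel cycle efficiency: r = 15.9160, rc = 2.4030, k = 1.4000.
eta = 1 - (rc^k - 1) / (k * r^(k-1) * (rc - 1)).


r^(k-1) = 3.0251
rc^k = 3.4124
eta = 0.5940 = 59.4002%

59.4002%


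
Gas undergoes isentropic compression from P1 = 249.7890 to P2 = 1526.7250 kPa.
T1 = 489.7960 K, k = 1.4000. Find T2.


(k-1)/k = 0.2857
(P2/P1)^exp = 1.6774
T2 = 489.7960 * 1.6774 = 821.5618 K

821.5618 K


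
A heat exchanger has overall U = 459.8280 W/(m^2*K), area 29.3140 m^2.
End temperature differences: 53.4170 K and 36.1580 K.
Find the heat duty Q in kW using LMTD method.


LMTD = 44.2277 K
Q = 459.8280 * 29.3140 * 44.2277 = 596162.3638 W = 596.1624 kW

596.1624 kW


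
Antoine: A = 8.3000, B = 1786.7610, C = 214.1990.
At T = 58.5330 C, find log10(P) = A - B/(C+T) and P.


C+T = 272.7320
B/(C+T) = 6.5513
log10(P) = 8.3000 - 6.5513 = 1.7487
P = 10^1.7487 = 56.0604 mmHg

56.0604 mmHg


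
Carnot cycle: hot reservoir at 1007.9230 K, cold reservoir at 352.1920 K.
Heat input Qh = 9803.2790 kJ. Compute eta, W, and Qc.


eta = 1 - 352.1920/1007.9230 = 0.6506
W = 0.6506 * 9803.2790 = 6377.7828 kJ
Qc = 9803.2790 - 6377.7828 = 3425.4962 kJ

eta = 65.0576%, W = 6377.7828 kJ, Qc = 3425.4962 kJ


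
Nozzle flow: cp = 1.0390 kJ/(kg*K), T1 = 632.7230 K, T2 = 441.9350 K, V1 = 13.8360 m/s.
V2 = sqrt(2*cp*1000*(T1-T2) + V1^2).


dT = 190.7880 K
2*cp*1000*dT = 396457.4640
V1^2 = 191.4349
V2 = sqrt(396648.8989) = 629.8007 m/s

629.8007 m/s


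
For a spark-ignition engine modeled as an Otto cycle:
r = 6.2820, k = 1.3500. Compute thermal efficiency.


r^(k-1) = 1.9025
eta = 1 - 1/1.9025 = 0.4744 = 47.4387%

47.4387%


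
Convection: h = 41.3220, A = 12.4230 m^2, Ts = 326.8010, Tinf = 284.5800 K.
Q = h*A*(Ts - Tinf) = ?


dT = 42.2210 K
Q = 41.3220 * 12.4230 * 42.2210 = 21673.8635 W

21673.8635 W


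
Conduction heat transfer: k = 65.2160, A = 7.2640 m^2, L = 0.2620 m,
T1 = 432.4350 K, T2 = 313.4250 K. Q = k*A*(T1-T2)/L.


dT = 119.0100 K
Q = 65.2160 * 7.2640 * 119.0100 / 0.2620 = 215185.0807 W

215185.0807 W


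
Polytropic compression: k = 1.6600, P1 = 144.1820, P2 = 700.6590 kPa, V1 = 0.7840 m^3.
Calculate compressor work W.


(k-1)/k = 0.3976
(P2/P1)^exp = 1.8749
W = 2.5152 * 144.1820 * 0.7840 * (1.8749 - 1) = 248.7493 kJ

248.7493 kJ


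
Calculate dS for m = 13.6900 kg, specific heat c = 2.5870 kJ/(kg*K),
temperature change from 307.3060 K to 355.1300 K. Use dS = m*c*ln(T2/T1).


T2/T1 = 1.1556
ln(T2/T1) = 0.1446
dS = 13.6900 * 2.5870 * 0.1446 = 5.1226 kJ/K

5.1226 kJ/K


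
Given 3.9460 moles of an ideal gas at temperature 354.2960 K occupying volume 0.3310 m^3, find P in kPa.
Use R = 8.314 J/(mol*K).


P = nRT/V = 3.9460 * 8.314 * 354.2960 / 0.3310
= 11623.4045 / 0.3310 = 35116.0256 Pa = 35.1160 kPa

35.1160 kPa


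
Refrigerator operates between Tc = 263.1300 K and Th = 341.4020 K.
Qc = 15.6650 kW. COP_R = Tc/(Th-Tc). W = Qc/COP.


COP = 263.1300 / 78.2720 = 3.3617
W = 15.6650 / 3.3617 = 4.6598 kW

COP = 3.3617, W = 4.6598 kW


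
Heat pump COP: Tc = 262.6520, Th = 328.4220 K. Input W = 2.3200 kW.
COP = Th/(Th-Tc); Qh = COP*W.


COP = 328.4220 / 65.7700 = 4.9935
Qh = 4.9935 * 2.3200 = 11.5849 kW

COP = 4.9935, Qh = 11.5849 kW


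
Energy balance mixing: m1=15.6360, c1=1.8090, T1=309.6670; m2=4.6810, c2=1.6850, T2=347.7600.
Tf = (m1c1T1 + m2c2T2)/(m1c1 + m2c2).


num = 11502.0451
den = 36.1730
Tf = 317.9731 K

317.9731 K


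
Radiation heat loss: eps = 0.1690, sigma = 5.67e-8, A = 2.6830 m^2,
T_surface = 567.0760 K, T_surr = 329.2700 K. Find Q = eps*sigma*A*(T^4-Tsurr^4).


T^4 = 1.0341e+11
Tsurr^4 = 1.1755e+10
Q = 0.1690 * 5.67e-8 * 2.6830 * 9.1656e+10 = 2356.4121 W

2356.4121 W


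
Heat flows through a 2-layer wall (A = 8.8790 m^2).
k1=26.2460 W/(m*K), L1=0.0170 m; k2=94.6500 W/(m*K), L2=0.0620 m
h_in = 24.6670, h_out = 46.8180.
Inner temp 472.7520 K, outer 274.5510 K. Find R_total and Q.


R_conv_in = 1/(24.6670*8.8790) = 0.0046
R_1 = 0.0170/(26.2460*8.8790) = 7.2949e-05
R_2 = 0.0620/(94.6500*8.8790) = 7.3775e-05
R_conv_out = 1/(46.8180*8.8790) = 0.0024
R_total = 0.0071 K/W
Q = 198.2010 / 0.0071 = 27844.4506 W

R_total = 0.0071 K/W, Q = 27844.4506 W


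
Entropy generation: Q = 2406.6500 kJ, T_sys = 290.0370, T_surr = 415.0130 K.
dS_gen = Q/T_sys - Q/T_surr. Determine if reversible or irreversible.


dS_sys = 2406.6500/290.0370 = 8.2977 kJ/K
dS_surr = -2406.6500/415.0130 = -5.7990 kJ/K
dS_gen = 8.2977 - 5.7990 = 2.4988 kJ/K (irreversible)

dS_gen = 2.4988 kJ/K, irreversible


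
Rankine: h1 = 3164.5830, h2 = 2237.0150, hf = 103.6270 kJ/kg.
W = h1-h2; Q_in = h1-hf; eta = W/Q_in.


W = 927.5680 kJ/kg
Q_in = 3060.9560 kJ/kg
eta = 0.3030 = 30.3032%

eta = 30.3032%


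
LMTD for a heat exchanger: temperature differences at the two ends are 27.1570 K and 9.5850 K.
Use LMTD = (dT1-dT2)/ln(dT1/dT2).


dT1/dT2 = 2.8333
ln(dT1/dT2) = 1.0414
LMTD = 17.5720 / 1.0414 = 16.8729 K

16.8729 K


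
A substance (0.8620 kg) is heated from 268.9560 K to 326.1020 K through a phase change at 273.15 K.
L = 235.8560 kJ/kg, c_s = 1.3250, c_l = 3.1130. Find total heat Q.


Q1 (sensible, solid) = 0.8620 * 1.3250 * 4.1940 = 4.7902 kJ
Q2 (latent) = 0.8620 * 235.8560 = 203.3079 kJ
Q3 (sensible, liquid) = 0.8620 * 3.1130 * 52.9520 = 142.0917 kJ
Q_total = 350.1898 kJ

350.1898 kJ


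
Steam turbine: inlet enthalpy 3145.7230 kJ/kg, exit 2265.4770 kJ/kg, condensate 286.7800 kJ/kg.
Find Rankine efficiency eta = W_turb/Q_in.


W = 880.2460 kJ/kg
Q_in = 2858.9430 kJ/kg
eta = 0.3079 = 30.7892%

eta = 30.7892%


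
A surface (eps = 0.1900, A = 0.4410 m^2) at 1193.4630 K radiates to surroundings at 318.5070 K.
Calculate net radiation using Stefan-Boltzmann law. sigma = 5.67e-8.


T^4 = 2.0288e+12
Tsurr^4 = 1.0291e+10
Q = 0.1900 * 5.67e-8 * 0.4410 * 2.0185e+12 = 9589.6428 W

9589.6428 W


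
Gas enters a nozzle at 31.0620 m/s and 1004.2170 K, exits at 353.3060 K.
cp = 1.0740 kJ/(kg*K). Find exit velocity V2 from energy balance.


dT = 650.9110 K
2*cp*1000*dT = 1398156.8280
V1^2 = 964.8478
V2 = sqrt(1399121.6758) = 1182.8447 m/s

1182.8447 m/s


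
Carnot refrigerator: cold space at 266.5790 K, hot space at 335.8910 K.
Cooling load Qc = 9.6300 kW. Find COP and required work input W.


COP = 266.5790 / 69.3120 = 3.8461
W = 9.6300 / 3.8461 = 2.5039 kW

COP = 3.8461, W = 2.5039 kW


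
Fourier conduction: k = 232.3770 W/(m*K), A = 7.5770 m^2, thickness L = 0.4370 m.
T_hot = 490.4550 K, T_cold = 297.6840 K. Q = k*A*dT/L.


dT = 192.7710 K
Q = 232.3770 * 7.5770 * 192.7710 / 0.4370 = 776695.3252 W

776695.3252 W


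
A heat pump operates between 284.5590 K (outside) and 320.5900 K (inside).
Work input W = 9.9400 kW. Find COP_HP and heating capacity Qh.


COP = 320.5900 / 36.0310 = 8.8976
Qh = 8.8976 * 9.9400 = 88.4423 kW

COP = 8.8976, Qh = 88.4423 kW


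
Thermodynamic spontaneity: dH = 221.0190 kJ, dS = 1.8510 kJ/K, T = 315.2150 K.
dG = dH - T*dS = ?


T*dS = 315.2150 * 1.8510 = 583.4630 kJ
dG = 221.0190 - 583.4630 = -362.4440 kJ (spontaneous)

dG = -362.4440 kJ, spontaneous


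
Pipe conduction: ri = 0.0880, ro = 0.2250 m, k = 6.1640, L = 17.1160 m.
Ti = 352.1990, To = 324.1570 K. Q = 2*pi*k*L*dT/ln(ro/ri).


dT = 28.0420 K
ln(ro/ri) = 0.9388
Q = 2*pi*6.1640*17.1160*28.0420 / 0.9388 = 19801.4742 W

19801.4742 W


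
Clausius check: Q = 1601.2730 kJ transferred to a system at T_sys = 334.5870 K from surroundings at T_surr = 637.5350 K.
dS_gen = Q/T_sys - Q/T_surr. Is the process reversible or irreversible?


dS_sys = 1601.2730/334.5870 = 4.7858 kJ/K
dS_surr = -1601.2730/637.5350 = -2.5117 kJ/K
dS_gen = 4.7858 - 2.5117 = 2.2742 kJ/K (irreversible)

dS_gen = 2.2742 kJ/K, irreversible


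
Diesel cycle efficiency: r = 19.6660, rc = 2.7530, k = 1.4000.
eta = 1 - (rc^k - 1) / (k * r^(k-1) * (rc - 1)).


r^(k-1) = 3.2922
rc^k = 4.1279
eta = 0.6129 = 61.2871%

61.2871%


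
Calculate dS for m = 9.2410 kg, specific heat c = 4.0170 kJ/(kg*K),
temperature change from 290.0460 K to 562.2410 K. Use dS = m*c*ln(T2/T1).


T2/T1 = 1.9385
ln(T2/T1) = 0.6619
dS = 9.2410 * 4.0170 * 0.6619 = 24.5701 kJ/K

24.5701 kJ/K


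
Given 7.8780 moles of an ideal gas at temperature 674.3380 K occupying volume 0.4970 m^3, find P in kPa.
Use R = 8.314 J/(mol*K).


P = nRT/V = 7.8780 * 8.314 * 674.3380 / 0.4970
= 44167.5826 / 0.4970 = 88868.3755 Pa = 88.8684 kPa

88.8684 kPa


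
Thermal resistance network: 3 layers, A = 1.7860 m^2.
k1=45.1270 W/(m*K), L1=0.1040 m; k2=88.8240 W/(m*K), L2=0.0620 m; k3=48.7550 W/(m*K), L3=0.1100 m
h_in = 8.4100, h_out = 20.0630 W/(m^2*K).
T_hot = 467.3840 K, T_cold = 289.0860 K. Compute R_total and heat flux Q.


R_conv_in = 1/(8.4100*1.7860) = 0.0666
R_1 = 0.1040/(45.1270*1.7860) = 0.0013
R_2 = 0.0620/(88.8240*1.7860) = 0.0004
R_3 = 0.1100/(48.7550*1.7860) = 0.0013
R_conv_out = 1/(20.0630*1.7860) = 0.0279
R_total = 0.0974 K/W
Q = 178.2980 / 0.0974 = 1830.0336 W

R_total = 0.0974 K/W, Q = 1830.0336 W


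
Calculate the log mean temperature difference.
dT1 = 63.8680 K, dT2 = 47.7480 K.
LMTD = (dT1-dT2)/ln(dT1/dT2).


dT1/dT2 = 1.3376
ln(dT1/dT2) = 0.2909
LMTD = 16.1200 / 0.2909 = 55.4178 K

55.4178 K


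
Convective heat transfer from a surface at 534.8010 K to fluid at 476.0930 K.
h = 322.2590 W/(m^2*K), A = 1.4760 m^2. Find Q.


dT = 58.7080 K
Q = 322.2590 * 1.4760 * 58.7080 = 27924.7117 W

27924.7117 W


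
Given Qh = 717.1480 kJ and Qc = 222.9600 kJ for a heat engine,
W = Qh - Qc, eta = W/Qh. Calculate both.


W = 717.1480 - 222.9600 = 494.1880 kJ
eta = 494.1880 / 717.1480 = 0.6891 = 68.9102%

W = 494.1880 kJ, eta = 68.9102%


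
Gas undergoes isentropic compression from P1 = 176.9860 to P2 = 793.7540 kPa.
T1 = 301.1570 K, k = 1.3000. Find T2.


(k-1)/k = 0.2308
(P2/P1)^exp = 1.4138
T2 = 301.1570 * 1.4138 = 425.7906 K

425.7906 K


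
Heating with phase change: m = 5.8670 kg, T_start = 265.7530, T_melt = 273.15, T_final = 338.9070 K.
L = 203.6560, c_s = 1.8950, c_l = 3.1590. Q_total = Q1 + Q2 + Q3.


Q1 (sensible, solid) = 5.8670 * 1.8950 * 7.3970 = 82.2396 kJ
Q2 (latent) = 5.8670 * 203.6560 = 1194.8498 kJ
Q3 (sensible, liquid) = 5.8670 * 3.1590 * 65.7570 = 1218.7306 kJ
Q_total = 2495.8199 kJ

2495.8199 kJ


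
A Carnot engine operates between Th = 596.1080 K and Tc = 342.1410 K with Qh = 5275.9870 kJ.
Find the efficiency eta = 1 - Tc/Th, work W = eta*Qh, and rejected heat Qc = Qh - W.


eta = 1 - 342.1410/596.1080 = 0.4260
W = 0.4260 * 5275.9870 = 2247.7917 kJ
Qc = 5275.9870 - 2247.7917 = 3028.1953 kJ

eta = 42.6042%, W = 2247.7917 kJ, Qc = 3028.1953 kJ


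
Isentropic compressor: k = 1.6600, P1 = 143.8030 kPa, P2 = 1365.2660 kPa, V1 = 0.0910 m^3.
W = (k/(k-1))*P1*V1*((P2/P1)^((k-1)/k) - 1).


(k-1)/k = 0.3976
(P2/P1)^exp = 2.4469
W = 2.5152 * 143.8030 * 0.0910 * (2.4469 - 1) = 47.6240 kJ

47.6240 kJ


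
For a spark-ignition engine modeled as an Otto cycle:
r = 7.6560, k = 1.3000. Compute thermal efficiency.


r^(k-1) = 1.8416
eta = 1 - 1/1.8416 = 0.4570 = 45.7001%

45.7001%


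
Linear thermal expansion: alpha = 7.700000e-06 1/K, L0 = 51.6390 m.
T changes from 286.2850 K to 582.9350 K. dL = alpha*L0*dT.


dT = 296.6500 K
dL = 7.700000e-06 * 51.6390 * 296.6500 = 0.117954 m
L_final = 51.756954 m

dL = 0.117954 m


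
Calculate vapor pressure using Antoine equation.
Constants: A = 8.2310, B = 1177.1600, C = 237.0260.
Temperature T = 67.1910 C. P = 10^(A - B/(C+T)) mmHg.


C+T = 304.2170
B/(C+T) = 3.8695
log10(P) = 8.2310 - 3.8695 = 4.3615
P = 10^4.3615 = 22989.2737 mmHg

22989.2737 mmHg


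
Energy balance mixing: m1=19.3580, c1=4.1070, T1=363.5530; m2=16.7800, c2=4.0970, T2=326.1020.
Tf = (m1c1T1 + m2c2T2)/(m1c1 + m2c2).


num = 51322.4148
den = 148.2510
Tf = 346.1860 K

346.1860 K


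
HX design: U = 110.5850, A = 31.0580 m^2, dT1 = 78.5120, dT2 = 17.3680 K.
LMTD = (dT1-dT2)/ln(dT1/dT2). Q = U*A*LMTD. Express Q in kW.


LMTD = 40.5297 K
Q = 110.5850 * 31.0580 * 40.5297 = 139201.2401 W = 139.2012 kW

139.2012 kW


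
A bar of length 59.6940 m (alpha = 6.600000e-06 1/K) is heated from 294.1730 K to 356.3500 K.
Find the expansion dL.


dT = 62.1770 K
dL = 6.600000e-06 * 59.6940 * 62.1770 = 0.024497 m
L_final = 59.718497 m

dL = 0.024497 m


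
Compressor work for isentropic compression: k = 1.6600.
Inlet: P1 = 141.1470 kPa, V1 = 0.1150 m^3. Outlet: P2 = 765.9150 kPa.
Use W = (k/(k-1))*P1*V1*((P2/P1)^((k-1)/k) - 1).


(k-1)/k = 0.3976
(P2/P1)^exp = 1.9590
W = 2.5152 * 141.1470 * 0.1150 * (1.9590 - 1) = 39.1517 kJ

39.1517 kJ


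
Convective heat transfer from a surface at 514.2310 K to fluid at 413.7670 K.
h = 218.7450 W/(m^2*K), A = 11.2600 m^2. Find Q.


dT = 100.4640 K
Q = 218.7450 * 11.2600 * 100.4640 = 247449.7339 W

247449.7339 W


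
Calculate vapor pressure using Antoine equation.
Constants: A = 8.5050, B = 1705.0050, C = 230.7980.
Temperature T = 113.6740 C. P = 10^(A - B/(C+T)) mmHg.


C+T = 344.4720
B/(C+T) = 4.9496
log10(P) = 8.5050 - 4.9496 = 3.5554
P = 10^3.5554 = 3592.3732 mmHg

3592.3732 mmHg


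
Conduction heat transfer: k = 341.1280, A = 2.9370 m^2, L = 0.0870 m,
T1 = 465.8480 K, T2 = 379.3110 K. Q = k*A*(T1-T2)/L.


dT = 86.5370 K
Q = 341.1280 * 2.9370 * 86.5370 / 0.0870 = 996561.0230 W

996561.0230 W


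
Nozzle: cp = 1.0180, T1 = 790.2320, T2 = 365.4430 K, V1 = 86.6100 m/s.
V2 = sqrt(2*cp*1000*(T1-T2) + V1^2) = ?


dT = 424.7890 K
2*cp*1000*dT = 864870.4040
V1^2 = 7501.2921
V2 = sqrt(872371.6961) = 934.0084 m/s

934.0084 m/s


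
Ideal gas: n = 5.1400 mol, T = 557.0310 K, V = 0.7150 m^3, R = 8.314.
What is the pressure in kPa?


P = nRT/V = 5.1400 * 8.314 * 557.0310 / 0.7150
= 23804.1405 / 0.7150 = 33292.5042 Pa = 33.2925 kPa

33.2925 kPa


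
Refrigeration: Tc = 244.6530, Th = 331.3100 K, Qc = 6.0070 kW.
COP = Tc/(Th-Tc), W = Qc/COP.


COP = 244.6530 / 86.6570 = 2.8232
W = 6.0070 / 2.8232 = 2.1277 kW

COP = 2.8232, W = 2.1277 kW


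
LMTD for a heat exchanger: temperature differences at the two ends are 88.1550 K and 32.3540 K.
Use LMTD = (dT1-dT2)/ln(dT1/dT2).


dT1/dT2 = 2.7247
ln(dT1/dT2) = 1.0024
LMTD = 55.8010 / 1.0024 = 55.6697 K

55.6697 K


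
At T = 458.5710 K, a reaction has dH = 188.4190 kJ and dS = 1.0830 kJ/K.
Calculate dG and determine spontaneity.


T*dS = 458.5710 * 1.0830 = 496.6324 kJ
dG = 188.4190 - 496.6324 = -308.2134 kJ (spontaneous)

dG = -308.2134 kJ, spontaneous


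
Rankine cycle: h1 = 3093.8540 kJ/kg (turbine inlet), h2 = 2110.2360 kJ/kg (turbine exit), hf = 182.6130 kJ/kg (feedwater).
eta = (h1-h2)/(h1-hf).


W = 983.6180 kJ/kg
Q_in = 2911.2410 kJ/kg
eta = 0.3379 = 33.7869%

eta = 33.7869%


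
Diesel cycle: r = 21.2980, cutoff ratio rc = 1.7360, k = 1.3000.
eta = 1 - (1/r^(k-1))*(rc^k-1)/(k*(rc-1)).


r^(k-1) = 2.5032
rc^k = 2.0484
eta = 0.5623 = 56.2272%

56.2272%


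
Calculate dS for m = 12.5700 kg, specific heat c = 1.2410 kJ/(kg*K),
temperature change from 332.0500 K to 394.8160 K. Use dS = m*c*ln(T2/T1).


T2/T1 = 1.1890
ln(T2/T1) = 0.1731
dS = 12.5700 * 1.2410 * 0.1731 = 2.7008 kJ/K

2.7008 kJ/K


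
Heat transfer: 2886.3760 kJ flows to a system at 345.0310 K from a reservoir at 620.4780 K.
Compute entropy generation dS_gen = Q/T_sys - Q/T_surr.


dS_sys = 2886.3760/345.0310 = 8.3656 kJ/K
dS_surr = -2886.3760/620.4780 = -4.6519 kJ/K
dS_gen = 8.3656 - 4.6519 = 3.7137 kJ/K (irreversible)

dS_gen = 3.7137 kJ/K, irreversible


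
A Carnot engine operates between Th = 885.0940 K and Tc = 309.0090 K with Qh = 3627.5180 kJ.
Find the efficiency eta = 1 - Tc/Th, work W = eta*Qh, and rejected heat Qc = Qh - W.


eta = 1 - 309.0090/885.0940 = 0.6509
W = 0.6509 * 3627.5180 = 2361.0585 kJ
Qc = 3627.5180 - 2361.0585 = 1266.4595 kJ

eta = 65.0874%, W = 2361.0585 kJ, Qc = 1266.4595 kJ


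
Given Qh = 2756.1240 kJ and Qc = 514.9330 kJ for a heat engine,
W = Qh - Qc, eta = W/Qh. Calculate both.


W = 2756.1240 - 514.9330 = 2241.1910 kJ
eta = 2241.1910 / 2756.1240 = 0.8132 = 81.3168%

W = 2241.1910 kJ, eta = 81.3168%


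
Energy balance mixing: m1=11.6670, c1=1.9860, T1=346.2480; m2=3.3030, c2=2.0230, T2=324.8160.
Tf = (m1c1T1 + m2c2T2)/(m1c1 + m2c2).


num = 10193.2058
den = 29.8526
Tf = 341.4508 K

341.4508 K


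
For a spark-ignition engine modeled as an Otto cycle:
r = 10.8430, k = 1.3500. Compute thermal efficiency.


r^(k-1) = 2.3030
eta = 1 - 1/2.3030 = 0.5658 = 56.5792%

56.5792%


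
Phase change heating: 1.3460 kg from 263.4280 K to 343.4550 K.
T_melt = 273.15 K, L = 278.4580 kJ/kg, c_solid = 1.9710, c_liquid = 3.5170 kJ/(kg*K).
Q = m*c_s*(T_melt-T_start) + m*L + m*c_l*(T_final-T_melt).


Q1 (sensible, solid) = 1.3460 * 1.9710 * 9.7220 = 25.7921 kJ
Q2 (latent) = 1.3460 * 278.4580 = 374.8045 kJ
Q3 (sensible, liquid) = 1.3460 * 3.5170 * 70.3050 = 332.8156 kJ
Q_total = 733.4122 kJ

733.4122 kJ


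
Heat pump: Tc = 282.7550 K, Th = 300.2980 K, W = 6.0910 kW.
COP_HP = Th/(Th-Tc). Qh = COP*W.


COP = 300.2980 / 17.5430 = 17.1178
Qh = 17.1178 * 6.0910 = 104.2647 kW

COP = 17.1178, Qh = 104.2647 kW


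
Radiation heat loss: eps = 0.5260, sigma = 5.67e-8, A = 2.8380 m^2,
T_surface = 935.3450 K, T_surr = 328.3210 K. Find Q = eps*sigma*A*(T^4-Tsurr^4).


T^4 = 7.6540e+11
Tsurr^4 = 1.1620e+10
Q = 0.5260 * 5.67e-8 * 2.8380 * 7.5378e+11 = 63800.6087 W

63800.6087 W


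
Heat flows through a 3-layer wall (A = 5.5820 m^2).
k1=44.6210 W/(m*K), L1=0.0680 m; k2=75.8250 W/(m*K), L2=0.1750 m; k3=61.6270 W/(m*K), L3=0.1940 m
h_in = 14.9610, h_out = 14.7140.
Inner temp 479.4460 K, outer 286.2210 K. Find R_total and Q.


R_conv_in = 1/(14.9610*5.5820) = 0.0120
R_1 = 0.0680/(44.6210*5.5820) = 0.0003
R_2 = 0.1750/(75.8250*5.5820) = 0.0004
R_3 = 0.1940/(61.6270*5.5820) = 0.0006
R_conv_out = 1/(14.7140*5.5820) = 0.0122
R_total = 0.0254 K/W
Q = 193.2250 / 0.0254 = 7607.2835 W

R_total = 0.0254 K/W, Q = 7607.2835 W


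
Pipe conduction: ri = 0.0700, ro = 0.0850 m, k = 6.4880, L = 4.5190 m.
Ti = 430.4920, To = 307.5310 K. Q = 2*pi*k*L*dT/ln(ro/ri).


dT = 122.9610 K
ln(ro/ri) = 0.1942
Q = 2*pi*6.4880*4.5190*122.9610 / 0.1942 = 116667.4187 W

116667.4187 W


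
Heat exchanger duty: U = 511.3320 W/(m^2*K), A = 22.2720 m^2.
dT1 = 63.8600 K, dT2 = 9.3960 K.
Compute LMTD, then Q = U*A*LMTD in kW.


LMTD = 28.4198 K
Q = 511.3320 * 22.2720 * 28.4198 = 323655.8755 W = 323.6559 kW

323.6559 kW


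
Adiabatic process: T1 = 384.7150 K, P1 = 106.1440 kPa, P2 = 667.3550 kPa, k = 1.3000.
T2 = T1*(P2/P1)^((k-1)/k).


(k-1)/k = 0.2308
(P2/P1)^exp = 1.5285
T2 = 384.7150 * 1.5285 = 588.0300 K

588.0300 K


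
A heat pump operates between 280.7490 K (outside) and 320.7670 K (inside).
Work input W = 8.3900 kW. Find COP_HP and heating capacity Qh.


COP = 320.7670 / 40.0180 = 8.0156
Qh = 8.0156 * 8.3900 = 67.2506 kW

COP = 8.0156, Qh = 67.2506 kW


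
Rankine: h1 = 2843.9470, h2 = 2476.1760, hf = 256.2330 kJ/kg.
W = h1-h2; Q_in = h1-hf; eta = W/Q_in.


W = 367.7710 kJ/kg
Q_in = 2587.7140 kJ/kg
eta = 0.1421 = 14.2122%

eta = 14.2122%


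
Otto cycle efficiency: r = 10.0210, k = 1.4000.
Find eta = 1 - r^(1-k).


r^(k-1) = 2.5140
eta = 1 - 1/2.5140 = 0.6022 = 60.2227%

60.2227%


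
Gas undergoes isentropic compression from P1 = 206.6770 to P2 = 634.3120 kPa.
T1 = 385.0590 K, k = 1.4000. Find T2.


(k-1)/k = 0.2857
(P2/P1)^exp = 1.3777
T2 = 385.0590 * 1.3777 = 530.4851 K

530.4851 K


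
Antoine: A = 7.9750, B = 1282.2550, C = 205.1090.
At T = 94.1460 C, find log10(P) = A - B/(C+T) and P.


C+T = 299.2550
B/(C+T) = 4.2848
log10(P) = 7.9750 - 4.2848 = 3.6902
P = 10^3.6902 = 4899.7737 mmHg

4899.7737 mmHg


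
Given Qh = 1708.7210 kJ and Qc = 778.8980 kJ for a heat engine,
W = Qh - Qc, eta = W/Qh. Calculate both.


W = 1708.7210 - 778.8980 = 929.8230 kJ
eta = 929.8230 / 1708.7210 = 0.5442 = 54.4163%

W = 929.8230 kJ, eta = 54.4163%


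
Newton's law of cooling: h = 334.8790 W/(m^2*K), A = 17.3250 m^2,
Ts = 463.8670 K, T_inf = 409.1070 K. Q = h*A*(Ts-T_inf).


dT = 54.7600 K
Q = 334.8790 * 17.3250 * 54.7600 = 317705.4002 W

317705.4002 W


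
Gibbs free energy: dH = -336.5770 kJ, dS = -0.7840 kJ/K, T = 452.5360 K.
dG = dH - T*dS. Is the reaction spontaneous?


T*dS = 452.5360 * -0.7840 = -354.7882 kJ
dG = -336.5770 + 354.7882 = 18.2112 kJ (non-spontaneous)

dG = 18.2112 kJ, non-spontaneous


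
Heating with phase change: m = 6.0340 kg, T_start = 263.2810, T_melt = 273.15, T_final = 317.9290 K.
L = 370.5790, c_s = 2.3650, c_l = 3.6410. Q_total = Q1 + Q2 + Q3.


Q1 (sensible, solid) = 6.0340 * 2.3650 * 9.8690 = 140.8347 kJ
Q2 (latent) = 6.0340 * 370.5790 = 2236.0737 kJ
Q3 (sensible, liquid) = 6.0340 * 3.6410 * 44.7790 = 983.7854 kJ
Q_total = 3360.6938 kJ

3360.6938 kJ


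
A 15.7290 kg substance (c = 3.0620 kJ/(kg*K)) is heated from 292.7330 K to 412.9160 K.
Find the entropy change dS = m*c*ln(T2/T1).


T2/T1 = 1.4106
ln(T2/T1) = 0.3440
dS = 15.7290 * 3.0620 * 0.3440 = 16.5670 kJ/K

16.5670 kJ/K


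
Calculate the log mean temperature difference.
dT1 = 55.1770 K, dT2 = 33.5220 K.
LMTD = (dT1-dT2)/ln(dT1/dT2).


dT1/dT2 = 1.6460
ln(dT1/dT2) = 0.4983
LMTD = 21.6550 / 0.4983 = 43.4539 K

43.4539 K


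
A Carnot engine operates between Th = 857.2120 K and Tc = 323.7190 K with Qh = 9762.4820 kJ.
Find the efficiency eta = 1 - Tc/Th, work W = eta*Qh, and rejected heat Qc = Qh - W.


eta = 1 - 323.7190/857.2120 = 0.6224
W = 0.6224 * 9762.4820 = 6075.7617 kJ
Qc = 9762.4820 - 6075.7617 = 3686.7203 kJ

eta = 62.2358%, W = 6075.7617 kJ, Qc = 3686.7203 kJ


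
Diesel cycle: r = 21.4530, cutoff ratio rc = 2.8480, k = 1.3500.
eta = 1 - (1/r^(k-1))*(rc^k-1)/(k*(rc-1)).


r^(k-1) = 2.9243
rc^k = 4.1080
eta = 0.5740 = 57.3987%

57.3987%


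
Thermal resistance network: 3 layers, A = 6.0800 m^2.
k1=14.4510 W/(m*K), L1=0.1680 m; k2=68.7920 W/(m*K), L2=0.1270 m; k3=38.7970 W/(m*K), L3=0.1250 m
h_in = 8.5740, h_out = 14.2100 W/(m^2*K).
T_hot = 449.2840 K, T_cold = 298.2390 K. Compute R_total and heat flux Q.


R_conv_in = 1/(8.5740*6.0800) = 0.0192
R_1 = 0.1680/(14.4510*6.0800) = 0.0019
R_2 = 0.1270/(68.7920*6.0800) = 0.0003
R_3 = 0.1250/(38.7970*6.0800) = 0.0005
R_conv_out = 1/(14.2100*6.0800) = 0.0116
R_total = 0.0335 K/W
Q = 151.0450 / 0.0335 = 4508.4033 W

R_total = 0.0335 K/W, Q = 4508.4033 W


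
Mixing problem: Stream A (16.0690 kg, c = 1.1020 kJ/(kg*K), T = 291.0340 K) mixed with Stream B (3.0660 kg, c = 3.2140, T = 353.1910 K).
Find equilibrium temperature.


num = 8634.0290
den = 27.5622
Tf = 313.2566 K

313.2566 K


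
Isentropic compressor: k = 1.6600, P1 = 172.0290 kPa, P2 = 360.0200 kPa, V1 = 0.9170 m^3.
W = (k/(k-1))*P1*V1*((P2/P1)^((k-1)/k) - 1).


(k-1)/k = 0.3976
(P2/P1)^exp = 1.3413
W = 2.5152 * 172.0290 * 0.9170 * (1.3413 - 1) = 135.4057 kJ

135.4057 kJ


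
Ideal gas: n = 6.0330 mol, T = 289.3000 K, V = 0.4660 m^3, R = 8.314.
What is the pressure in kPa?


P = nRT/V = 6.0330 * 8.314 * 289.3000 / 0.4660
= 14510.8141 / 0.4660 = 31139.0861 Pa = 31.1391 kPa

31.1391 kPa


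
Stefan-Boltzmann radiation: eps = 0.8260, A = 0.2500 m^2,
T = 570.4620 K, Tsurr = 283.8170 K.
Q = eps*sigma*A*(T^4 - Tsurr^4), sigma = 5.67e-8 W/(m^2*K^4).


T^4 = 1.0590e+11
Tsurr^4 = 6.4886e+09
Q = 0.8260 * 5.67e-8 * 0.2500 * 9.9414e+10 = 1163.9941 W

1163.9941 W


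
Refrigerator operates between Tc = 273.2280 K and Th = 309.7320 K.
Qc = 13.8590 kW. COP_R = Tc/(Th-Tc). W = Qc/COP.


COP = 273.2280 / 36.5040 = 7.4849
W = 13.8590 / 7.4849 = 1.8516 kW

COP = 7.4849, W = 1.8516 kW


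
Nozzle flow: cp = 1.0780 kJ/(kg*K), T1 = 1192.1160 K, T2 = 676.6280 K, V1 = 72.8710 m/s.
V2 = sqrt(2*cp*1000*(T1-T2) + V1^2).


dT = 515.4880 K
2*cp*1000*dT = 1111392.1280
V1^2 = 5310.1826
V2 = sqrt(1116702.3106) = 1056.7414 m/s

1056.7414 m/s


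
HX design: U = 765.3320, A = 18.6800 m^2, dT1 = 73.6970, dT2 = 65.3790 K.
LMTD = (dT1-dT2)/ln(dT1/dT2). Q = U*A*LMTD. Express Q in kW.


LMTD = 69.4550 K
Q = 765.3320 * 18.6800 * 69.4550 = 992956.6631 W = 992.9567 kW

992.9567 kW


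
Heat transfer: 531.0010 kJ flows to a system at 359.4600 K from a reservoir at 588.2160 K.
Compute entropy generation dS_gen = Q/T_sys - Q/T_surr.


dS_sys = 531.0010/359.4600 = 1.4772 kJ/K
dS_surr = -531.0010/588.2160 = -0.9027 kJ/K
dS_gen = 1.4772 - 0.9027 = 0.5745 kJ/K (irreversible)

dS_gen = 0.5745 kJ/K, irreversible


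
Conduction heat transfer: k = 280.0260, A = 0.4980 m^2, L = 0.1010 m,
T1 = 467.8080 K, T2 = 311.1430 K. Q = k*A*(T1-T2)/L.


dT = 156.6650 K
Q = 280.0260 * 0.4980 * 156.6650 / 0.1010 = 216310.8525 W

216310.8525 W


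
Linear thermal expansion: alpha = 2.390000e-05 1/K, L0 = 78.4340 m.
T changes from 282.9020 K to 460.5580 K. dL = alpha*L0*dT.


dT = 177.6560 K
dL = 2.390000e-05 * 78.4340 * 177.6560 = 0.333029 m
L_final = 78.767029 m

dL = 0.333029 m


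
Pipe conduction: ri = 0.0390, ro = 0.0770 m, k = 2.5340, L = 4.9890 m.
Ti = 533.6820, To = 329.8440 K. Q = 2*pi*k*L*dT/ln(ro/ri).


dT = 203.8380 K
ln(ro/ri) = 0.6802
Q = 2*pi*2.5340*4.9890*203.8380 / 0.6802 = 23802.3894 W

23802.3894 W


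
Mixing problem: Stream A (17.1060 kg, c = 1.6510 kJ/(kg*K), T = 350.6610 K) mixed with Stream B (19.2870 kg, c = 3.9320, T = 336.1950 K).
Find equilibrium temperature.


num = 35399.2168
den = 104.0785
Tf = 340.1204 K

340.1204 K


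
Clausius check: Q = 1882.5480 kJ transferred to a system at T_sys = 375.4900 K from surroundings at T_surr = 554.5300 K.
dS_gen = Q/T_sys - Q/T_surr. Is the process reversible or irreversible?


dS_sys = 1882.5480/375.4900 = 5.0136 kJ/K
dS_surr = -1882.5480/554.5300 = -3.3949 kJ/K
dS_gen = 5.0136 - 3.3949 = 1.6187 kJ/K (irreversible)

dS_gen = 1.6187 kJ/K, irreversible


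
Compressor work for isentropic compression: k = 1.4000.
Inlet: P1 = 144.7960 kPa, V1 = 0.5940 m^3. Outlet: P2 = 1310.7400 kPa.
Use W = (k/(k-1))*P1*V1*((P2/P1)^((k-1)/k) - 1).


(k-1)/k = 0.2857
(P2/P1)^exp = 1.8765
W = 3.5000 * 144.7960 * 0.5940 * (1.8765 - 1) = 263.8684 kJ

263.8684 kJ


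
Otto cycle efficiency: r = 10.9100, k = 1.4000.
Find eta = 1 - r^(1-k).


r^(k-1) = 2.6009
eta = 1 - 1/2.6009 = 0.6155 = 61.5523%

61.5523%


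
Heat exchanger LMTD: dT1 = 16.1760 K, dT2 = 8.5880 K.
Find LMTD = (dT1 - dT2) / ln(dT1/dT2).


dT1/dT2 = 1.8836
ln(dT1/dT2) = 0.6332
LMTD = 7.5880 / 0.6332 = 11.9843 K

11.9843 K


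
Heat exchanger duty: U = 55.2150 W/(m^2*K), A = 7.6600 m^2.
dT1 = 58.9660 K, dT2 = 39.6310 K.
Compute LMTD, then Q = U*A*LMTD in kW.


LMTD = 48.6599 K
Q = 55.2150 * 7.6600 * 48.6599 = 20580.5747 W = 20.5806 kW

20.5806 kW


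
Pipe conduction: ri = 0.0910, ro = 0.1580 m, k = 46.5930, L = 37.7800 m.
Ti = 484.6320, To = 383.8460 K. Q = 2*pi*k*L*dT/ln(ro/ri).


dT = 100.7860 K
ln(ro/ri) = 0.5517
Q = 2*pi*46.5930*37.7800*100.7860 / 0.5517 = 2020373.9318 W

2020373.9318 W


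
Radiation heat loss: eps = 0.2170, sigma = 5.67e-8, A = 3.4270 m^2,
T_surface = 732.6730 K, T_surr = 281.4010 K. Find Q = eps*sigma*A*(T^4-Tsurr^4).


T^4 = 2.8816e+11
Tsurr^4 = 6.2705e+09
Q = 0.2170 * 5.67e-8 * 3.4270 * 2.8189e+11 = 11886.1991 W

11886.1991 W


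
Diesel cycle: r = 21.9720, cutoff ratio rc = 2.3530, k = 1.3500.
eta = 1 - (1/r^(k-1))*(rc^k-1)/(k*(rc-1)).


r^(k-1) = 2.9489
rc^k = 3.1746
eta = 0.5963 = 59.6267%

59.6267%


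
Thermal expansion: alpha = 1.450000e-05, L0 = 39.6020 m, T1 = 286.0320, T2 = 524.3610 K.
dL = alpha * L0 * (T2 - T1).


dT = 238.3290 K
dL = 1.450000e-05 * 39.6020 * 238.3290 = 0.136855 m
L_final = 39.738855 m

dL = 0.136855 m


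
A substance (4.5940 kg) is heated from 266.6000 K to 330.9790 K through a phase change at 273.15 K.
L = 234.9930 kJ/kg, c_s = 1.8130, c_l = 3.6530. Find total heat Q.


Q1 (sensible, solid) = 4.5940 * 1.8130 * 6.5500 = 54.5544 kJ
Q2 (latent) = 4.5940 * 234.9930 = 1079.5578 kJ
Q3 (sensible, liquid) = 4.5940 * 3.6530 * 57.8290 = 970.4795 kJ
Q_total = 2104.5917 kJ

2104.5917 kJ


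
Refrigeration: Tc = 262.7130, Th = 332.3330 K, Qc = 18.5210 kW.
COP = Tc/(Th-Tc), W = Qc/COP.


COP = 262.7130 / 69.6200 = 3.7735
W = 18.5210 / 3.7735 = 4.9081 kW

COP = 3.7735, W = 4.9081 kW


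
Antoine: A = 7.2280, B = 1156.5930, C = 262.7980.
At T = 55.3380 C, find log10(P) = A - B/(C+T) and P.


C+T = 318.1360
B/(C+T) = 3.6355
log10(P) = 7.2280 - 3.6355 = 3.5925
P = 10^3.5925 = 3912.6402 mmHg

3912.6402 mmHg


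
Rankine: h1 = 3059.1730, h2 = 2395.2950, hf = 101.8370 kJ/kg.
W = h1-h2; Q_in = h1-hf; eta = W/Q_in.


W = 663.8780 kJ/kg
Q_in = 2957.3360 kJ/kg
eta = 0.2245 = 22.4485%

eta = 22.4485%


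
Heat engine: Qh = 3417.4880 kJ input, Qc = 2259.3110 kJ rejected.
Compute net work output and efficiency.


W = 3417.4880 - 2259.3110 = 1158.1770 kJ
eta = 1158.1770 / 3417.4880 = 0.3389 = 33.8897%

W = 1158.1770 kJ, eta = 33.8897%


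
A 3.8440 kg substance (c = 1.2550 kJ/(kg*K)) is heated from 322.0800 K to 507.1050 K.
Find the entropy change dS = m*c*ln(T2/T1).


T2/T1 = 1.5745
ln(T2/T1) = 0.4539
dS = 3.8440 * 1.2550 * 0.4539 = 2.1898 kJ/K

2.1898 kJ/K


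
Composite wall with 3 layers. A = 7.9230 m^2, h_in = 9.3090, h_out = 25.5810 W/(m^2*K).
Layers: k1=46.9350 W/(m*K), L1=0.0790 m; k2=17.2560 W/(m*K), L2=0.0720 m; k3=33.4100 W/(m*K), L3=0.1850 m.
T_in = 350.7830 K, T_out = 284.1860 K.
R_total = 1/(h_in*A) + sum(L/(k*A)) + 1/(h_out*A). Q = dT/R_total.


R_conv_in = 1/(9.3090*7.9230) = 0.0136
R_1 = 0.0790/(46.9350*7.9230) = 0.0002
R_2 = 0.0720/(17.2560*7.9230) = 0.0005
R_3 = 0.1850/(33.4100*7.9230) = 0.0007
R_conv_out = 1/(25.5810*7.9230) = 0.0049
R_total = 0.0199 K/W
Q = 66.5970 / 0.0199 = 3341.5041 W

R_total = 0.0199 K/W, Q = 3341.5041 W


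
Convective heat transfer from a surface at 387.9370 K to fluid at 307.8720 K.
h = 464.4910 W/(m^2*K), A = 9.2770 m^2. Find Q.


dT = 80.0650 K
Q = 464.4910 * 9.2770 * 80.0650 = 345006.7310 W

345006.7310 W


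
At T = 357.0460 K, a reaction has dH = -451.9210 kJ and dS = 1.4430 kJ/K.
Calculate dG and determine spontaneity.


T*dS = 357.0460 * 1.4430 = 515.2174 kJ
dG = -451.9210 - 515.2174 = -967.1384 kJ (spontaneous)

dG = -967.1384 kJ, spontaneous


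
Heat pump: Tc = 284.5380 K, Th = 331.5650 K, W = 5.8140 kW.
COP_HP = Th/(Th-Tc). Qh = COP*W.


COP = 331.5650 / 47.0270 = 7.0505
Qh = 7.0505 * 5.8140 = 40.9917 kW

COP = 7.0505, Qh = 40.9917 kW


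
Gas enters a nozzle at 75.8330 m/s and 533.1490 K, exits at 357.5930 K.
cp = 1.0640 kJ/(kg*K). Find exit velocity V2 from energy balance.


dT = 175.5560 K
2*cp*1000*dT = 373583.1680
V1^2 = 5750.6439
V2 = sqrt(379333.8119) = 615.9008 m/s

615.9008 m/s


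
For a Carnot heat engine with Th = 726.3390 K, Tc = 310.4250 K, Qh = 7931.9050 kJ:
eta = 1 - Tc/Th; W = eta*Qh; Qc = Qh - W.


eta = 1 - 310.4250/726.3390 = 0.5726
W = 0.5726 * 7931.9050 = 4541.9430 kJ
Qc = 7931.9050 - 4541.9430 = 3389.9620 kJ

eta = 57.2617%, W = 4541.9430 kJ, Qc = 3389.9620 kJ


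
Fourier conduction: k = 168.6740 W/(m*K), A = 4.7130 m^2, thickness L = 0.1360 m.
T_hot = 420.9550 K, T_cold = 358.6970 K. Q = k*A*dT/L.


dT = 62.2580 K
Q = 168.6740 * 4.7130 * 62.2580 / 0.1360 = 363916.5784 W

363916.5784 W


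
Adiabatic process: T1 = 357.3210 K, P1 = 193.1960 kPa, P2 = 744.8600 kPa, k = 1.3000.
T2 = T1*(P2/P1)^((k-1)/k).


(k-1)/k = 0.2308
(P2/P1)^exp = 1.3654
T2 = 357.3210 * 1.3654 = 487.8732 K

487.8732 K


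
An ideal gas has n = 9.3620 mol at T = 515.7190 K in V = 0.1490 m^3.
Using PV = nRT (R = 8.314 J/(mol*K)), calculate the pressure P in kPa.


P = nRT/V = 9.3620 * 8.314 * 515.7190 / 0.1490
= 40141.3329 / 0.1490 = 269404.9186 Pa = 269.4049 kPa

269.4049 kPa


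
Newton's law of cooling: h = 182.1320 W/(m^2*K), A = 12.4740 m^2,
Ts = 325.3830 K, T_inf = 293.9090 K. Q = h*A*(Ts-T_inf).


dT = 31.4740 K
Q = 182.1320 * 12.4740 * 31.4740 = 71506.2391 W

71506.2391 W


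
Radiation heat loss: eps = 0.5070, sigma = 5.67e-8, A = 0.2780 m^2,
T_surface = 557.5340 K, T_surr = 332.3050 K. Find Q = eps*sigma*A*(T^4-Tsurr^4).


T^4 = 9.6624e+10
Tsurr^4 = 1.2194e+10
Q = 0.5070 * 5.67e-8 * 0.2780 * 8.4430e+10 = 674.7345 W

674.7345 W
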